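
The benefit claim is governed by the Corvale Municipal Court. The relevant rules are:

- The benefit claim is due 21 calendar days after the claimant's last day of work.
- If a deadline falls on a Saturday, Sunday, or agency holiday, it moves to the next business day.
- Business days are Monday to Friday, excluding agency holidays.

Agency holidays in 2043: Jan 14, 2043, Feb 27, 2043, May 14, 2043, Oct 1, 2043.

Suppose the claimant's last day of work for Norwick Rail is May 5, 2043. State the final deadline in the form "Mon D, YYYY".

May 26, 2043

21 calendar days after May 5, 2043 is May 26, 2043.
Since May 26, 2043 is a Tuesday and not a holiday, the date is unchanged.
So the filing is due May 26, 2043.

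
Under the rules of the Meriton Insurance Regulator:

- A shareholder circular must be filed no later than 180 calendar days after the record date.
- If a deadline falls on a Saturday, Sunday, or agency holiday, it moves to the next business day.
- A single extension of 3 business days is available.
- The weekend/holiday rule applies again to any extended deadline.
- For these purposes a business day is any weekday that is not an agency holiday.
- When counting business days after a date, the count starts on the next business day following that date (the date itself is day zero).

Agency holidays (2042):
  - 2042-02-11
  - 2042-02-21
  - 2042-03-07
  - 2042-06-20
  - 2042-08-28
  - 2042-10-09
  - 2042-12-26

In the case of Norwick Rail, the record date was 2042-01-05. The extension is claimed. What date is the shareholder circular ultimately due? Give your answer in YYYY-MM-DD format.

2042-07-09

Adding 180 calendar days to 2042-01-05 gives 2042-07-04.
2042-07-04 falls on a Friday, which is a business day, so no adjustment is needed.
Applying the 3-business-day extension: 3 business days after 2042-07-04 is 2042-07-09.
2042-07-09 falls on a Wednesday, which is a business day, so no adjustment is needed.
The final due date is 2042-07-09.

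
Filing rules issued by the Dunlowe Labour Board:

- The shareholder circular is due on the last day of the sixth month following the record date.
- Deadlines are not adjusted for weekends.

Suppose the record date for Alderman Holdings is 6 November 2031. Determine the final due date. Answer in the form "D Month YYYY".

31 May 2032

6 months after 6 November 2031 is May 2032; that month ends on 31 May 2032.
31 May 2032 is a Monday; no weekend or holiday adjustment applies.
So the filing is due 31 May 2032.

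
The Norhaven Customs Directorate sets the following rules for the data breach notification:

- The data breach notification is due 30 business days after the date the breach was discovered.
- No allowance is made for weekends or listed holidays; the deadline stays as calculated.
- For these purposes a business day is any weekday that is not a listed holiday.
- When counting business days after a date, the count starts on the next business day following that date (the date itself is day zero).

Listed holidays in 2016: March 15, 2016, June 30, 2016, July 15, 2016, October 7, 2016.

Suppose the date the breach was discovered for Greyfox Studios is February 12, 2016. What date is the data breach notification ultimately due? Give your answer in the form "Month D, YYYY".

30 business days after February 12, 2016, excluding weekends and holidays, is March 28, 2016.
March 28, 2016 is a Monday; no weekend or holiday adjustment applies.
The final due date is March 28, 2016.

March 28, 2016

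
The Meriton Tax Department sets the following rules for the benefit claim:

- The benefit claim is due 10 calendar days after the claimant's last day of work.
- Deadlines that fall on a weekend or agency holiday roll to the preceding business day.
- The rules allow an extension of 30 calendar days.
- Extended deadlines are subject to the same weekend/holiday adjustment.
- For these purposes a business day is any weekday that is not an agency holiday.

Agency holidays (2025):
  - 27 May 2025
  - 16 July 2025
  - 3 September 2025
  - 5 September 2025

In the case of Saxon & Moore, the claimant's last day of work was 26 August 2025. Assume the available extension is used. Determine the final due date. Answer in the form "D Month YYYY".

10 calendar days after 26 August 2025 is 5 September 2025.
5 September 2025 is a listed holiday; the preceding business day is 4 September 2025 (Thursday).
With the 30-day extension, 4 September 2025 becomes 4 October 2025.
4 October 2025 falls on a Saturday. Rolling to the preceding business day gives 3 October 2025, a Friday.
The final due date is 3 October 2025.

3 October 2025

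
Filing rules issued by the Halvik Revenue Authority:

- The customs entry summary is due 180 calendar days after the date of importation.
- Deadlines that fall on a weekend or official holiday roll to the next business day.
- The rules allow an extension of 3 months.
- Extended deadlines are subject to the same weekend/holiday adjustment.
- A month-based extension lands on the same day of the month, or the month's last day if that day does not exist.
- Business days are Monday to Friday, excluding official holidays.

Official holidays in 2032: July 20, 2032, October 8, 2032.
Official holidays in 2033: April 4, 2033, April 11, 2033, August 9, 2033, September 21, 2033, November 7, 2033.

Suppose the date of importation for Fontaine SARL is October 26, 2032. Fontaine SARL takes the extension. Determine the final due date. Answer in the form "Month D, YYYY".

July 25, 2033

Adding 180 calendar days to October 26, 2032 gives April 24, 2033.
Because April 24, 2033 is a Sunday, the deadline becomes April 25, 2033 (Monday).
Add 3 months to April 25, 2033: July 25, 2033.
Since July 25, 2033 is a Monday and not a holiday, the date is unchanged.
The final due date is July 25, 2033.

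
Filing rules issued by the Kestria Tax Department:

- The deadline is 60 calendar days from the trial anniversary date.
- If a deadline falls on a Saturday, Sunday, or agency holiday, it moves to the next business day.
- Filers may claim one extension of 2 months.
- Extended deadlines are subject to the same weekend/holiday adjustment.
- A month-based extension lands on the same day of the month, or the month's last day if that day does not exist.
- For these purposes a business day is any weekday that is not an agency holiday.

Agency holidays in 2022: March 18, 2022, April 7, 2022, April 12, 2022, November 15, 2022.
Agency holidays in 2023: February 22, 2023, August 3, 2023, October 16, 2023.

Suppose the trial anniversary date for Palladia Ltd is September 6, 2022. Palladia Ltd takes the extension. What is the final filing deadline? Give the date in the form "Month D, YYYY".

January 9, 2023

60 calendar days after September 6, 2022 is November 5, 2022.
November 5, 2022 is a Saturday; the next business day is November 7, 2022 (Monday).
Add 2 months to November 7, 2022: January 7, 2023.
January 7, 2023 falls on a Saturday. Rolling to the next business day gives January 9, 2023, a Monday.
Final deadline: January 9, 2023.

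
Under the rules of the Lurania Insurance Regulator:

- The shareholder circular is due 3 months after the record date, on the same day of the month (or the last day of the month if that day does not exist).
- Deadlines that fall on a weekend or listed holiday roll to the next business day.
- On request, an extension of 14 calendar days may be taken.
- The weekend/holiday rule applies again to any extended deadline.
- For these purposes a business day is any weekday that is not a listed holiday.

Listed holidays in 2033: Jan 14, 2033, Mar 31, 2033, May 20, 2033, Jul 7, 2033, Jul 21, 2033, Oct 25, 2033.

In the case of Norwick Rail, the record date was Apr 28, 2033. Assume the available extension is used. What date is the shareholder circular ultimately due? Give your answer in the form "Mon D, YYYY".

Aug 11, 2033

Moving 3 months forward from Apr 28, 2033 on the corresponding day gives Jul 28, 2033.
Jul 28, 2033 is a Thursday and not a listed holiday, so it stands.
The 14-calendar-day extension moves the deadline from Jul 28, 2033 to Aug 11, 2033.
Aug 11, 2033 is a Thursday and not a listed holiday, so it stands.
The final due date is Aug 11, 2033.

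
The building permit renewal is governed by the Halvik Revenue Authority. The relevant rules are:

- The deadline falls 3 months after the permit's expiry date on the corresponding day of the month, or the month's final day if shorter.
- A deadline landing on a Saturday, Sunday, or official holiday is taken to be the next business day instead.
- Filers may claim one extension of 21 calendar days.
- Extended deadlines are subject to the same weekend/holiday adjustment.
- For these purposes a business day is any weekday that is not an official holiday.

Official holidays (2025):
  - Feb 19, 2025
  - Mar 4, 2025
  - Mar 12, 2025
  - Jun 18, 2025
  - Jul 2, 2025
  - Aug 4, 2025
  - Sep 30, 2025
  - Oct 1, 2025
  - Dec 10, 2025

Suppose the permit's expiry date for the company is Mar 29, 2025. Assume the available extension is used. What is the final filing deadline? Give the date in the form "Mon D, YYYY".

3 months from Mar 29, 2025 is Jun 29, 2025.
Jun 29, 2025 is a Sunday, so it moves to the next business day, Jun 30, 2025 (Monday).
Add the 21 calendar-day extension to Jun 30, 2025: Jul 21, 2025.
Jul 21, 2025 (Monday) is already a business day.
So the filing is due Jul 21, 2025.

Jul 21, 2025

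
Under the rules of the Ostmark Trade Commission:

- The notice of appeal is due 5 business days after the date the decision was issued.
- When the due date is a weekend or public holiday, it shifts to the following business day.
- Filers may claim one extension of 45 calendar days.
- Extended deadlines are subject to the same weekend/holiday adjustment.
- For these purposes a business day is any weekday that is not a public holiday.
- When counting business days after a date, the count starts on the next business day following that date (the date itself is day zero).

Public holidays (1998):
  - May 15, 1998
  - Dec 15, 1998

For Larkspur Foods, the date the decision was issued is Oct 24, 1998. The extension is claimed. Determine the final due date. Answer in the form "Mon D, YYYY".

Dec 14, 1998

5 business days after Oct 24, 1998, excluding weekends and holidays, is Oct 30, 1998.
Oct 30, 1998 (Friday) is already a business day.
With the 45-day extension, Oct 30, 1998 becomes Dec 14, 1998.
Since Dec 14, 1998 is a Monday and not a holiday, the date is unchanged.
So the filing is due Dec 14, 1998.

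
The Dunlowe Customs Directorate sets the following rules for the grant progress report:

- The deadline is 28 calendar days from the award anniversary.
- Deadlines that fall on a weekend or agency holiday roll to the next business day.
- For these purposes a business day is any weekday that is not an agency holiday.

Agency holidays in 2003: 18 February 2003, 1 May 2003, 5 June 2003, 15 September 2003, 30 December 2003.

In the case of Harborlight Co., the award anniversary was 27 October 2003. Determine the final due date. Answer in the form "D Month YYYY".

24 November 2003

Adding 28 calendar days to 27 October 2003 gives 24 November 2003.
24 November 2003 is a Monday and not a listed holiday, so it stands.
Final deadline: 24 November 2003.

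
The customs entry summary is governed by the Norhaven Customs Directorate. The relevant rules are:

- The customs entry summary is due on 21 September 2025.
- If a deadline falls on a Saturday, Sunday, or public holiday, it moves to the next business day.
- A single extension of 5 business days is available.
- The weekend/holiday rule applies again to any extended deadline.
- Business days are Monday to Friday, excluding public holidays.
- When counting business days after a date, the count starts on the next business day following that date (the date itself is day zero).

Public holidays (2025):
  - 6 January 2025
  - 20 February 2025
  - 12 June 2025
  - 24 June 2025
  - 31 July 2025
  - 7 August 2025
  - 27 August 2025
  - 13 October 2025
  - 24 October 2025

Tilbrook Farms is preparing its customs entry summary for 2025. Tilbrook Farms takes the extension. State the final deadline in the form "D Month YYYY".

29 September 2025

Start from the fixed due date, 21 September 2025.
21 September 2025 is a Sunday, so it moves to the next business day, 22 September 2025 (Monday).
The 5-business-day extension runs from 22 September 2025 to 29 September 2025.
Since 29 September 2025 is a Monday and not a holiday, the date is unchanged.
So the filing is due 29 September 2025.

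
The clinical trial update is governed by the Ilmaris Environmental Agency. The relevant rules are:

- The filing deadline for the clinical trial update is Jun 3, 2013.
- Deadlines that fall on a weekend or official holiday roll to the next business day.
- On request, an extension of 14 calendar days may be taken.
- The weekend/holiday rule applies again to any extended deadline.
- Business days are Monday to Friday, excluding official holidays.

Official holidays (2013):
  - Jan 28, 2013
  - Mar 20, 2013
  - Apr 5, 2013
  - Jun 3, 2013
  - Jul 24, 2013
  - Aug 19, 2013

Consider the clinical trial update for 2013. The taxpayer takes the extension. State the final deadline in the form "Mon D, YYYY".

Jun 18, 2013

The statutory due date is Jun 3, 2013.
Jun 3, 2013 falls on a listed holiday. Rolling to the next business day gives Jun 4, 2013, a Tuesday.
Add the 14 calendar-day extension to Jun 4, 2013: Jun 18, 2013.
Since Jun 18, 2013 is a Tuesday and not a holiday, the date is unchanged.
The final due date is Jun 18, 2013.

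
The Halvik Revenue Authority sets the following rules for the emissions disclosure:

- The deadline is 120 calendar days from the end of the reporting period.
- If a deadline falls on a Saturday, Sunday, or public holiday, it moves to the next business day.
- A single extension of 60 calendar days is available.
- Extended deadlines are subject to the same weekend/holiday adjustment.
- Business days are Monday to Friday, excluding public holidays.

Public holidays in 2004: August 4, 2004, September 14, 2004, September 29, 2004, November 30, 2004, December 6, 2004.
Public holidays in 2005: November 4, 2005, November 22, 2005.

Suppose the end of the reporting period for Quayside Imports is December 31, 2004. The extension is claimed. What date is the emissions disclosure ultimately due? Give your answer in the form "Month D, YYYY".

July 1, 2005

120 calendar days after December 31, 2004 is April 30, 2005.
April 30, 2005 is a Saturday, so it moves to the next business day, May 2, 2005 (Monday).
Add the 60 calendar-day extension to May 2, 2005: July 1, 2005.
July 1, 2005 is a Friday and not a listed holiday, so it stands.
So the filing is due July 1, 2005.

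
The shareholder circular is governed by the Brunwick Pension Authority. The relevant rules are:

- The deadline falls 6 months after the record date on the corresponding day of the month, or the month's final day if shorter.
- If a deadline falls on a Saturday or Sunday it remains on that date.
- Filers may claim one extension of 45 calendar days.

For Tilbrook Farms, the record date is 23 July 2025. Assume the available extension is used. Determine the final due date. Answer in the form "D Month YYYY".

9 March 2026

Moving 6 months forward from 23 July 2025 on the corresponding day gives 23 January 2026.
23 January 2026 falls on a Friday. The rules make no weekend/holiday allowance, so it remains 23 January 2026.
Add the 45 calendar-day extension to 23 January 2026: 9 March 2026.
No adjustment is made for weekends or holidays, so 9 March 2026 stands.
So the filing is due 9 March 2026.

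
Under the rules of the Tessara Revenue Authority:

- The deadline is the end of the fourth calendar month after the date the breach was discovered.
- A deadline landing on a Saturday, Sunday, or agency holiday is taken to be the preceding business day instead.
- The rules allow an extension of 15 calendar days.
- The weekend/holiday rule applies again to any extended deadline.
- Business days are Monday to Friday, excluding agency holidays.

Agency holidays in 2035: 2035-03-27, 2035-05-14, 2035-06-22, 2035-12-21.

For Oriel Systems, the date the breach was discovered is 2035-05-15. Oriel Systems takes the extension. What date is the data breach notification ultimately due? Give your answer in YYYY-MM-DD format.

2035-10-12

4 months after 2035-05-15 falls in September 2035; the last day of that month is 2035-09-30.
2035-09-30 is a Sunday; the preceding business day is 2035-09-28 (Friday).
Add the 15 calendar-day extension to 2035-09-28: 2035-10-13.
2035-10-13 is a Saturday, so it moves to the preceding business day, 2035-10-12 (Friday).
Final deadline: 2035-10-12.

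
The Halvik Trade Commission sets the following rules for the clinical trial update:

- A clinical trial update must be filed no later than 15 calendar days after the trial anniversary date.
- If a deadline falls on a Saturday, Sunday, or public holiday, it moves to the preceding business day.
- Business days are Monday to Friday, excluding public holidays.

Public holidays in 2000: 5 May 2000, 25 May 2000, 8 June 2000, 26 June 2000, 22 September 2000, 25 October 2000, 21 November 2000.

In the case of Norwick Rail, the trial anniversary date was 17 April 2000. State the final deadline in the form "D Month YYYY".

2 May 2000

From 17 April 2000, 15 calendar days later is 2 May 2000.
Since 2 May 2000 is a Tuesday and not a holiday, the date is unchanged.
The final due date is 2 May 2000.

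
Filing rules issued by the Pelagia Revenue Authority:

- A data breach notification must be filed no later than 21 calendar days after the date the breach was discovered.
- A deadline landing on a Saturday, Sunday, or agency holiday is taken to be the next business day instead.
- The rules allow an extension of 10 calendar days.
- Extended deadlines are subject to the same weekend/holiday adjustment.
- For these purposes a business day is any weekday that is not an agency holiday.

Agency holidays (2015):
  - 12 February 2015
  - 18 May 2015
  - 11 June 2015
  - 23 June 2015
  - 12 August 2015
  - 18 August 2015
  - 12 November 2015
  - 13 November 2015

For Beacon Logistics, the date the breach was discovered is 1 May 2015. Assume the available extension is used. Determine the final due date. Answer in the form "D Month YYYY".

1 June 2015

Adding 21 calendar days to 1 May 2015 gives 22 May 2015.
22 May 2015 (Friday) is already a business day.
Add the 10 calendar-day extension to 22 May 2015: 1 June 2015.
1 June 2015 is a Monday and not a listed holiday, so it stands.
Deadline: 1 June 2015.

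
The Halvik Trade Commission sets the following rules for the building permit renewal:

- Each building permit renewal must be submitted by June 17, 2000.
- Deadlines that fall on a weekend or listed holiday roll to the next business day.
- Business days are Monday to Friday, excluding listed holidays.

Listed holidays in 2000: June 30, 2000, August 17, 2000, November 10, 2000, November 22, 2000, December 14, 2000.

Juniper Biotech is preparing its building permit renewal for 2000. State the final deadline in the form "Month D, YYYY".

June 19, 2000

The stated deadline is June 17, 2000.
June 17, 2000 is a Saturday, so it moves to the next business day, June 19, 2000 (Monday).
Deadline: June 19, 2000.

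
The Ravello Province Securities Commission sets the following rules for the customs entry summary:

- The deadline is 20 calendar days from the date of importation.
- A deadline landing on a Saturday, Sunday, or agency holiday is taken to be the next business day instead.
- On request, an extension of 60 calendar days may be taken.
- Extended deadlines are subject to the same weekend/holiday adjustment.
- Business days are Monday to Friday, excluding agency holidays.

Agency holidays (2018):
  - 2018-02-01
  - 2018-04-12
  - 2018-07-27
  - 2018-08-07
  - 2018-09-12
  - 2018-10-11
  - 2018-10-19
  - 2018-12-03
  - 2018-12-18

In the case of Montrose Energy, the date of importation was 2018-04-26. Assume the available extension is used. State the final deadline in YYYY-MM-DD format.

Trigger date 2018-04-26 + 20 calendar days = 2018-05-16.
Since 2018-05-16 is a Wednesday and not a holiday, the date is unchanged.
Applying the 60-calendar-day extension: 2018-05-16 + 60 days = 2018-07-15.
2018-07-15 is a Sunday, so it moves to the next business day, 2018-07-16 (Monday).
So the filing is due 2018-07-16.

2018-07-16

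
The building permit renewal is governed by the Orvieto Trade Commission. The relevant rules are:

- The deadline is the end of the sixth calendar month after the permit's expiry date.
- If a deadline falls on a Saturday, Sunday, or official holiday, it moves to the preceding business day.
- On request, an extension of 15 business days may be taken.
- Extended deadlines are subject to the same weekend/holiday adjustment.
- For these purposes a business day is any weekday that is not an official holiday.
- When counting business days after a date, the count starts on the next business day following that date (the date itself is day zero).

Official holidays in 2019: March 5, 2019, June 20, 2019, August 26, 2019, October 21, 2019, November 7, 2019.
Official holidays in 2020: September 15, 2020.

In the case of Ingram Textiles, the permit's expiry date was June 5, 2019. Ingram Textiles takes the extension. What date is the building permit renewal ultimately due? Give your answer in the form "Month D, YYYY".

6 months after June 5, 2019 is December 2019; that month ends on December 31, 2019.
December 31, 2019 (Tuesday) is already a business day.
The 15-business-day extension runs from December 31, 2019 to January 21, 2020.
January 21, 2020 (Tuesday) is already a business day.
So the filing is due January 21, 2020.

January 21, 2020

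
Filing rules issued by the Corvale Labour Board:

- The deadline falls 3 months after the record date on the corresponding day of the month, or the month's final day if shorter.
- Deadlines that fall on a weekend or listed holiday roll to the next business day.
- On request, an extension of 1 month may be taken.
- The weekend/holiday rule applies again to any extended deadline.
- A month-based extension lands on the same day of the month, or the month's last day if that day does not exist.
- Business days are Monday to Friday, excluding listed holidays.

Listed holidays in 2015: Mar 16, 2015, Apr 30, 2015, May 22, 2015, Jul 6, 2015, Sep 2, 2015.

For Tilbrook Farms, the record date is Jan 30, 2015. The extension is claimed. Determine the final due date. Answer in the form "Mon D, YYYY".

Jun 1, 2015

3 months from Jan 30, 2015 is Apr 30, 2015.
Apr 30, 2015 is a listed holiday; the next business day is May 1, 2015 (Friday).
Add 1 month to May 1, 2015: Jun 1, 2015.
Since Jun 1, 2015 is a Monday and not a holiday, the date is unchanged.
Final deadline: Jun 1, 2015.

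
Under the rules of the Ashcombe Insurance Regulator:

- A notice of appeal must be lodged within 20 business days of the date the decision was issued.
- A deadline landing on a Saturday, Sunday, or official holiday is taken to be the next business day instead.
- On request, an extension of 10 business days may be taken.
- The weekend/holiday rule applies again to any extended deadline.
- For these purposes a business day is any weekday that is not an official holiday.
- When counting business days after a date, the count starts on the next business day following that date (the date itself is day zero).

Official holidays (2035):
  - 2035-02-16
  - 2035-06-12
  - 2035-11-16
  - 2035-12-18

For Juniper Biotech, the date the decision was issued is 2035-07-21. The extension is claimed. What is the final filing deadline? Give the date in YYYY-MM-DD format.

2035-08-31

Starting the day after 2035-07-21 and counting 20 business days lands on 2035-08-17.
2035-08-17 is a Friday and not a listed holiday, so it stands.
Counting 10 further business days from 2035-08-17 reaches 2035-08-31.
2035-08-31 is a Friday and not a listed holiday, so it stands.
So the filing is due 2035-08-31.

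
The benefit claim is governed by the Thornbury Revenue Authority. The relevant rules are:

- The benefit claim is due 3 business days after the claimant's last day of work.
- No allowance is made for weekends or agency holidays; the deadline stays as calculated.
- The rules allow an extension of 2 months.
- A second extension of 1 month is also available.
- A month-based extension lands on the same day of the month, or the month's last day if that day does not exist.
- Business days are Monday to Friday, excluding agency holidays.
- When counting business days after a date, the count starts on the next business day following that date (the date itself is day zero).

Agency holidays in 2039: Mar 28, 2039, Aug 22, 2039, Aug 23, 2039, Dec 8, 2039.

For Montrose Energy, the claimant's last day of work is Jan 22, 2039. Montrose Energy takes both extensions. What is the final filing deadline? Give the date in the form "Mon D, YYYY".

Apr 26, 2039

Starting the day after Jan 22, 2039 and counting 3 business days lands on Jan 26, 2039.
No adjustment is made for weekends or holidays, so Jan 26, 2039 stands.
The 2 months extension carries Jan 26, 2039 to Mar 26, 2039.
Mar 26, 2039 is a Saturday; no weekend or holiday adjustment applies.
Add 1 month to Mar 26, 2039: Apr 26, 2039.
No adjustment is made for weekends or holidays, so Apr 26, 2039 stands.
The final due date is Apr 26, 2039.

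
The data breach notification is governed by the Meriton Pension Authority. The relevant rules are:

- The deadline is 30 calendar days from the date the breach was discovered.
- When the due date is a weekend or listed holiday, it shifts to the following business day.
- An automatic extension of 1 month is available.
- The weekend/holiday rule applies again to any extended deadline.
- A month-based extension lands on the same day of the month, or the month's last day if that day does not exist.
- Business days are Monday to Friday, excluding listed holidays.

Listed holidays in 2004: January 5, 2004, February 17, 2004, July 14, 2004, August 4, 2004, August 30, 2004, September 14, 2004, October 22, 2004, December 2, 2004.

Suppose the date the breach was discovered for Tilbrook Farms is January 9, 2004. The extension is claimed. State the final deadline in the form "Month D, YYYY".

March 9, 2004

Adding 30 calendar days to January 9, 2004 gives February 8, 2004.
Because February 8, 2004 is a Sunday, the deadline becomes February 9, 2004 (Monday).
Add 1 month to February 9, 2004: March 9, 2004.
March 9, 2004 is a Tuesday and not a listed holiday, so it stands.
So the filing is due March 9, 2004.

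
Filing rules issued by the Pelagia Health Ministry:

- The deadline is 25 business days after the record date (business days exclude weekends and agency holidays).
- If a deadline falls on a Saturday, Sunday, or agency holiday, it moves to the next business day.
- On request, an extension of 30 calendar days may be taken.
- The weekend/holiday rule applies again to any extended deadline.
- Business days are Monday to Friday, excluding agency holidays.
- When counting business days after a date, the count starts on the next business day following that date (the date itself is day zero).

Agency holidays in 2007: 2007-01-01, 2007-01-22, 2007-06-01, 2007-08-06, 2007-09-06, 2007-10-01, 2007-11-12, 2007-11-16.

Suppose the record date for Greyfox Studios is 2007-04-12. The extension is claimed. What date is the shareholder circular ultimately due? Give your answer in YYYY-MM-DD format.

Counting 25 business days after 2007-04-12 (skipping weekends and listed holidays) reaches 2007-05-17.
2007-05-17 is a Thursday and not a listed holiday, so it stands.
With the 30-day extension, 2007-05-17 becomes 2007-06-16.
2007-06-16 is a Saturday, so it moves to the next business day, 2007-06-18 (Monday).
Final deadline: 2007-06-18.

2007-06-18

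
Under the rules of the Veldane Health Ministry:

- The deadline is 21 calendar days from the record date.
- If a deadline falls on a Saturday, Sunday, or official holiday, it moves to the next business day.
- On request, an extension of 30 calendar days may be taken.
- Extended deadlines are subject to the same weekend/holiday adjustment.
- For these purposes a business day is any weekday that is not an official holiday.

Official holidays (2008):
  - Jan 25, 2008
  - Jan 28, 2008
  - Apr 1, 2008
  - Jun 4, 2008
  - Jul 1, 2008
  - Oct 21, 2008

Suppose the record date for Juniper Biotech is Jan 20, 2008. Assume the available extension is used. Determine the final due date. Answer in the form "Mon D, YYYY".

Mar 12, 2008

Adding 21 calendar days to Jan 20, 2008 gives Feb 10, 2008.
Because Feb 10, 2008 is a Sunday, the deadline becomes Feb 11, 2008 (Monday).
With the 30-day extension, Feb 11, 2008 becomes Mar 12, 2008.
Since Mar 12, 2008 is a Wednesday and not a holiday, the date is unchanged.
Final deadline: Mar 12, 2008.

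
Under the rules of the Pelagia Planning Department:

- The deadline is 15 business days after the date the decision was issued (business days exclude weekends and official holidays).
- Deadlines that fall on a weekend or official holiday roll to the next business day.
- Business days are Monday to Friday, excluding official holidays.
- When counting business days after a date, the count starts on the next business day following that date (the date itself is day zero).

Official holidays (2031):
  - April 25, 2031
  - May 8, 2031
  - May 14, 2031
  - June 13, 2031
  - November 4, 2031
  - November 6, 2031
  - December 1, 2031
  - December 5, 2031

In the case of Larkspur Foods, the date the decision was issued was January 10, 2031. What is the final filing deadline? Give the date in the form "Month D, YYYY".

January 31, 2031

15 business days after January 10, 2031, excluding weekends and holidays, is January 31, 2031.
January 31, 2031 falls on a Friday, which is a business day, so no adjustment is needed.
Deadline: January 31, 2031.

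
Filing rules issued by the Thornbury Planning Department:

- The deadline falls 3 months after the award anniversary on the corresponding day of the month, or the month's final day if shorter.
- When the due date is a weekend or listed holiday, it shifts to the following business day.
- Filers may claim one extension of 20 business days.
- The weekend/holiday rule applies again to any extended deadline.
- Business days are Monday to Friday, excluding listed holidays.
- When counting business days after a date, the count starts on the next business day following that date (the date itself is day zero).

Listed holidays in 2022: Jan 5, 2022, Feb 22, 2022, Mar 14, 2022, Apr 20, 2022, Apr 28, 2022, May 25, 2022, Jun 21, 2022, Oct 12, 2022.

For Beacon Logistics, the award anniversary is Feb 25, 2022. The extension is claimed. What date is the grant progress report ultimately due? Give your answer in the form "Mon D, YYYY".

Jun 24, 2022

Moving 3 months forward from Feb 25, 2022 on the corresponding day gives May 25, 2022.
May 25, 2022 is a listed holiday, so it moves to the next business day, May 26, 2022 (Thursday).
The 20-business-day extension runs from May 26, 2022 to Jun 24, 2022.
Since Jun 24, 2022 is a Friday and not a holiday, the date is unchanged.
So the filing is due Jun 24, 2022.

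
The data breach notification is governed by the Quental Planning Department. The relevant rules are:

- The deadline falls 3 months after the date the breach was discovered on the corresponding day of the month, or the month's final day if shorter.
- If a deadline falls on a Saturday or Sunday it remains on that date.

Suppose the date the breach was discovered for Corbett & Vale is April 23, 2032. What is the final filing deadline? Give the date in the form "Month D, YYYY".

3 months from April 23, 2032 is July 23, 2032.
July 23, 2032 is a Friday; no weekend or holiday adjustment applies.
So the filing is due July 23, 2032.

July 23, 2032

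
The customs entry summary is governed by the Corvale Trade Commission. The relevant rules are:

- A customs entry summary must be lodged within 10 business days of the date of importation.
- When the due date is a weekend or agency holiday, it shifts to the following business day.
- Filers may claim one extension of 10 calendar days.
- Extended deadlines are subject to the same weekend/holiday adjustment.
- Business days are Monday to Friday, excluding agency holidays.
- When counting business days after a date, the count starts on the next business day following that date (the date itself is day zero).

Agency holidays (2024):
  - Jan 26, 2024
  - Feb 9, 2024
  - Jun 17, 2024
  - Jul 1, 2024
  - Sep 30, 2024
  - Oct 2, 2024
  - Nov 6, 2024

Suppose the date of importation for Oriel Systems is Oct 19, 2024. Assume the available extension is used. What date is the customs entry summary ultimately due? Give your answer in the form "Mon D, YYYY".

Counting 10 business days after Oct 19, 2024 (skipping weekends and listed holidays) reaches Nov 1, 2024.
Nov 1, 2024 falls on a Friday, which is a business day, so no adjustment is needed.
The 10-calendar-day extension moves the deadline from Nov 1, 2024 to Nov 11, 2024.
Since Nov 11, 2024 is a Monday and not a holiday, the date is unchanged.
So the filing is due Nov 11, 2024.

Nov 11, 2024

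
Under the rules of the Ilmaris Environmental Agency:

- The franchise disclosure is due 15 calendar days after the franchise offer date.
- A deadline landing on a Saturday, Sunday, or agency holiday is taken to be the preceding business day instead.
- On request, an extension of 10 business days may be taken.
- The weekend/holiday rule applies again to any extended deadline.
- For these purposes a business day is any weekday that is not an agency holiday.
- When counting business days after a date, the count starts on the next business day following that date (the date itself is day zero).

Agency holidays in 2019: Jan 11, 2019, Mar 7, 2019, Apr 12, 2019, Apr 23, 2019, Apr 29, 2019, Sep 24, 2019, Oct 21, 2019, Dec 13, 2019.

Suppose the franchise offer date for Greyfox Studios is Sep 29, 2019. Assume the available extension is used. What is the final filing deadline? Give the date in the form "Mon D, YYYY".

Trigger date Sep 29, 2019 + 15 calendar days = Oct 14, 2019.
Oct 14, 2019 falls on a Monday, which is a business day, so no adjustment is needed.
Applying the 10-business-day extension: 10 business days after Oct 14, 2019 is Oct 29, 2019.
Oct 29, 2019 is a Tuesday and not a listed holiday, so it stands.
Deadline: Oct 29, 2019.

Oct 29, 2019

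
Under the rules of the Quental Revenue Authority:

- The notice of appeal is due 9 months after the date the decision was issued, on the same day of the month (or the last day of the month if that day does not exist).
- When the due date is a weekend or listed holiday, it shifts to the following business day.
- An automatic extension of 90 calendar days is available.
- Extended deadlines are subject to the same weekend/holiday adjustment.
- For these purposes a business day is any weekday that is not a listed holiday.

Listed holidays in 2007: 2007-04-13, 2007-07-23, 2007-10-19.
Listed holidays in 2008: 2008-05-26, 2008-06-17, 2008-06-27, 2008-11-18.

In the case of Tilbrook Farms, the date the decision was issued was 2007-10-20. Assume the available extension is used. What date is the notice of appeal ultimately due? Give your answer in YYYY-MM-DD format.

9 months after 2007-10-20, on the same day of the month, is 2008-07-20.
2008-07-20 falls on a Sunday. Rolling to the next business day gives 2008-07-21, a Monday.
Add the 90 calendar-day extension to 2008-07-21: 2008-10-19.
Because 2008-10-19 is a Sunday, the deadline becomes 2008-10-20 (Monday).
So the filing is due 2008-10-20.

2008-10-20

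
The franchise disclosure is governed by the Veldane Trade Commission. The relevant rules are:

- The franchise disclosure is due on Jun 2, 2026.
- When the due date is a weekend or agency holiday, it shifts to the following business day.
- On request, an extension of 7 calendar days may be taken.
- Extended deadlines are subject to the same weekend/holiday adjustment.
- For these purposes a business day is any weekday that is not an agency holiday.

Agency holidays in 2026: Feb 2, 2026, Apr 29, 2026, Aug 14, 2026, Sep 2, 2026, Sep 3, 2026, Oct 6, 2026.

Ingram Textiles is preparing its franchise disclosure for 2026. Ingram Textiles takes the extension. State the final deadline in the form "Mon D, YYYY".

The stated deadline is Jun 2, 2026.
Jun 2, 2026 (Tuesday) is already a business day.
Add the 7 calendar-day extension to Jun 2, 2026: Jun 9, 2026.
Jun 9, 2026 (Tuesday) is already a business day.
The final due date is Jun 9, 2026.

Jun 9, 2026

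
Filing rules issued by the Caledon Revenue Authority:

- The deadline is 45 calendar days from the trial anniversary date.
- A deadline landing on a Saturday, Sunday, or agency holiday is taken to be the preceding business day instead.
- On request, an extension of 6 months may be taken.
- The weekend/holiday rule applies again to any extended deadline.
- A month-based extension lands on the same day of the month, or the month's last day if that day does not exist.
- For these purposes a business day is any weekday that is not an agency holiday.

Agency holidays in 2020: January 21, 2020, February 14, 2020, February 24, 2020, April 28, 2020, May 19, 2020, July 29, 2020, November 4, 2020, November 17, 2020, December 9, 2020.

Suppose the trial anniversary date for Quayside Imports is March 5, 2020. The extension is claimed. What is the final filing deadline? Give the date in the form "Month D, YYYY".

October 16, 2020

Adding 45 calendar days to March 5, 2020 gives April 19, 2020.
April 19, 2020 is a Sunday, so it moves to the preceding business day, April 17, 2020 (Friday).
Add 6 months to April 17, 2020: October 17, 2020.
October 17, 2020 is a Saturday, so it moves to the preceding business day, October 16, 2020 (Friday).
So the filing is due October 16, 2020.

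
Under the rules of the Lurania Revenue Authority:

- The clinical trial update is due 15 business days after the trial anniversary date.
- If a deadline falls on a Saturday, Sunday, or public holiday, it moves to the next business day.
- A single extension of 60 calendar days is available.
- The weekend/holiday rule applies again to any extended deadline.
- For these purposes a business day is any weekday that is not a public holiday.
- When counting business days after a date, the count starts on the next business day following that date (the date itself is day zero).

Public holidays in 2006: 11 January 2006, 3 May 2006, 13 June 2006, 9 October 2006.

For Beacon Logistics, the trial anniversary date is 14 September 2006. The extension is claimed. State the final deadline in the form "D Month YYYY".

Starting the day after 14 September 2006 and counting 15 business days lands on 5 October 2006.
5 October 2006 (Thursday) is already a business day.
Add the 60 calendar-day extension to 5 October 2006: 4 December 2006.
4 December 2006 (Monday) is already a business day.
The final due date is 4 December 2006.

4 December 2006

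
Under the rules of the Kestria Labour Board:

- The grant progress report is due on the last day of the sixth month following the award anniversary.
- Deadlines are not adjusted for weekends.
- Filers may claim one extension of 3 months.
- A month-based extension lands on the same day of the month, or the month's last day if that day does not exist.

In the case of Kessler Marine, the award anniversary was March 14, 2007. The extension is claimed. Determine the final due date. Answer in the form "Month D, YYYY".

December 30, 2007

6 months after March 14, 2007 falls in September 2007; the last day of that month is September 30, 2007.
September 30, 2007 is a Sunday; no weekend or holiday adjustment applies.
Applying the 3 months extension: 3 months after September 30, 2007 is December 30, 2007.
No adjustment is made for weekends or holidays, so December 30, 2007 stands.
Final deadline: December 30, 2007.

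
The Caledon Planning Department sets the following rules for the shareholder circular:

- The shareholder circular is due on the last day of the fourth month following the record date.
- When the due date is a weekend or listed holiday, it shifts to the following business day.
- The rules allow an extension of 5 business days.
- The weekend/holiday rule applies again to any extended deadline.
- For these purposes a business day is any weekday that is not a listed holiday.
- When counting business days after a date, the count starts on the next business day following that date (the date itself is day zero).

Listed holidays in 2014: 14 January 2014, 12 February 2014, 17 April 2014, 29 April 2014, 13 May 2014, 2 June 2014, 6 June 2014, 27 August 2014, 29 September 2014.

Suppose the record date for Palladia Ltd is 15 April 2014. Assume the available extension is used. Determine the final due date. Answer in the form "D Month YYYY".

8 September 2014

The fourth month after 15 April 2014 is August 2014, whose last day is 31 August 2014.
31 August 2014 is a Sunday, so it moves to the next business day, 1 September 2014 (Monday).
Applying the 5-business-day extension: 5 business days after 1 September 2014 is 8 September 2014.
8 September 2014 falls on a Monday, which is a business day, so no adjustment is needed.
Final deadline: 8 September 2014.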